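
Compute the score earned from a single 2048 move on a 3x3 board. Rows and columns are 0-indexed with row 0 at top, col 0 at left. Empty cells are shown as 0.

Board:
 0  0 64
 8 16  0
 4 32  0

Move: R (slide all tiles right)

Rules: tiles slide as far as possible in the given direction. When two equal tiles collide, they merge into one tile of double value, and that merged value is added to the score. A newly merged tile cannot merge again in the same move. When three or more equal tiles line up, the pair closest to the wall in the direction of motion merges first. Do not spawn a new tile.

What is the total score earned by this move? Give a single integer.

Answer: 0

Derivation:
Slide right:
row 0: [0, 0, 64] -> [0, 0, 64]  score +0 (running 0)
row 1: [8, 16, 0] -> [0, 8, 16]  score +0 (running 0)
row 2: [4, 32, 0] -> [0, 4, 32]  score +0 (running 0)
Board after move:
 0  0 64
 0  8 16
 0  4 32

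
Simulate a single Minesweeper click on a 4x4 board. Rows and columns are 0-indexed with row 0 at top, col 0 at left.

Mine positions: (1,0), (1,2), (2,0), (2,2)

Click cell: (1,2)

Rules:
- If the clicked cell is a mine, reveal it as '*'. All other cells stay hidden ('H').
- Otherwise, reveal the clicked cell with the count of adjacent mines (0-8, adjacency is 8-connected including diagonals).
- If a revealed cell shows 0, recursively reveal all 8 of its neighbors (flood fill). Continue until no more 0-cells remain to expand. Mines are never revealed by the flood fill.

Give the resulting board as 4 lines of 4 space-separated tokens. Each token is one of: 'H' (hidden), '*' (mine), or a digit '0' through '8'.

H H H H
H H * H
H H H H
H H H H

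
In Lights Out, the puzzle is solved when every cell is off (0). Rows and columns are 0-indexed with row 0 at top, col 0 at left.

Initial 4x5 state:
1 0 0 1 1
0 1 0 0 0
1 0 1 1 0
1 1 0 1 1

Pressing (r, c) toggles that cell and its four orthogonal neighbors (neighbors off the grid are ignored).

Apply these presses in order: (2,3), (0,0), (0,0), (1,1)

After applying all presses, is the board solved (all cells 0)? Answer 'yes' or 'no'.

After press 1 at (2,3):
1 0 0 1 1
0 1 0 1 0
1 0 0 0 1
1 1 0 0 1

After press 2 at (0,0):
0 1 0 1 1
1 1 0 1 0
1 0 0 0 1
1 1 0 0 1

After press 3 at (0,0):
1 0 0 1 1
0 1 0 1 0
1 0 0 0 1
1 1 0 0 1

After press 4 at (1,1):
1 1 0 1 1
1 0 1 1 0
1 1 0 0 1
1 1 0 0 1

Lights still on: 13

Answer: no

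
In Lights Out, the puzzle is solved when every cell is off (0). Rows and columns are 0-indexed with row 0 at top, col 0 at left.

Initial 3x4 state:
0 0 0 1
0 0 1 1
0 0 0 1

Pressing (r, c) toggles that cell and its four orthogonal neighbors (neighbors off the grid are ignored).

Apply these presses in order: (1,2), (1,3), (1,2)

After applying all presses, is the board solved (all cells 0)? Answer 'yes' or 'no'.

Answer: yes

Derivation:
After press 1 at (1,2):
0 0 1 1
0 1 0 0
0 0 1 1

After press 2 at (1,3):
0 0 1 0
0 1 1 1
0 0 1 0

After press 3 at (1,2):
0 0 0 0
0 0 0 0
0 0 0 0

Lights still on: 0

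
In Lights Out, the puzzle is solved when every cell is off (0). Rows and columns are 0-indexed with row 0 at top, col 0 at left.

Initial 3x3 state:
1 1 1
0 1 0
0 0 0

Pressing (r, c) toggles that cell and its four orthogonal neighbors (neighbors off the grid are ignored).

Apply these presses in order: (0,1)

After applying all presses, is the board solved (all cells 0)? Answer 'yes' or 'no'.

Answer: yes

Derivation:
After press 1 at (0,1):
0 0 0
0 0 0
0 0 0

Lights still on: 0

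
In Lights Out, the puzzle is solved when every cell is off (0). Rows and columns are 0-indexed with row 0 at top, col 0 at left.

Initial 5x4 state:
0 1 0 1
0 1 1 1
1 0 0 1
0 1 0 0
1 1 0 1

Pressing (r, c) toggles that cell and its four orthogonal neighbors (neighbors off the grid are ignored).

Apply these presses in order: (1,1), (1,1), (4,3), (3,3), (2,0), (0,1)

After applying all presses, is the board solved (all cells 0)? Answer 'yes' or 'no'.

Answer: no

Derivation:
After press 1 at (1,1):
0 0 0 1
1 0 0 1
1 1 0 1
0 1 0 0
1 1 0 1

After press 2 at (1,1):
0 1 0 1
0 1 1 1
1 0 0 1
0 1 0 0
1 1 0 1

After press 3 at (4,3):
0 1 0 1
0 1 1 1
1 0 0 1
0 1 0 1
1 1 1 0

After press 4 at (3,3):
0 1 0 1
0 1 1 1
1 0 0 0
0 1 1 0
1 1 1 1

After press 5 at (2,0):
0 1 0 1
1 1 1 1
0 1 0 0
1 1 1 0
1 1 1 1

After press 6 at (0,1):
1 0 1 1
1 0 1 1
0 1 0 0
1 1 1 0
1 1 1 1

Lights still on: 14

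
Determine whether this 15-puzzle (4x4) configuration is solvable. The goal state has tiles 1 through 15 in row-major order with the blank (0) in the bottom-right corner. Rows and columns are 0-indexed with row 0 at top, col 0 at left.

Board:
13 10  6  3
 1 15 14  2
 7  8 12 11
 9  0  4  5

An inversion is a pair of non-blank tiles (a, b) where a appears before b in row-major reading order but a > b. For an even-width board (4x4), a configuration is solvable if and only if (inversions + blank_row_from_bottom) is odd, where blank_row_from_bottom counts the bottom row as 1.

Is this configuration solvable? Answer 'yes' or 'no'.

Answer: yes

Derivation:
Inversions: 58
Blank is in row 3 (0-indexed from top), which is row 1 counting from the bottom (bottom = 1).
58 + 1 = 59, which is odd, so the puzzle is solvable.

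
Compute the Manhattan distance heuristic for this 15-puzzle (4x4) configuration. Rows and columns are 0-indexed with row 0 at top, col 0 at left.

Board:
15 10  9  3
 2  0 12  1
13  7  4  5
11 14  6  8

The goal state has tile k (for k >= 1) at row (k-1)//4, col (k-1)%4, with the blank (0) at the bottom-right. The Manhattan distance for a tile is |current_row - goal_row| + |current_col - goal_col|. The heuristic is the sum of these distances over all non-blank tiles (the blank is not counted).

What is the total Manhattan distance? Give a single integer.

Tile 15: (0,0)->(3,2) = 5
Tile 10: (0,1)->(2,1) = 2
Tile 9: (0,2)->(2,0) = 4
Tile 3: (0,3)->(0,2) = 1
Tile 2: (1,0)->(0,1) = 2
Tile 12: (1,2)->(2,3) = 2
Tile 1: (1,3)->(0,0) = 4
Tile 13: (2,0)->(3,0) = 1
Tile 7: (2,1)->(1,2) = 2
Tile 4: (2,2)->(0,3) = 3
Tile 5: (2,3)->(1,0) = 4
Tile 11: (3,0)->(2,2) = 3
Tile 14: (3,1)->(3,1) = 0
Tile 6: (3,2)->(1,1) = 3
Tile 8: (3,3)->(1,3) = 2
Sum: 5 + 2 + 4 + 1 + 2 + 2 + 4 + 1 + 2 + 3 + 4 + 3 + 0 + 3 + 2 = 38

Answer: 38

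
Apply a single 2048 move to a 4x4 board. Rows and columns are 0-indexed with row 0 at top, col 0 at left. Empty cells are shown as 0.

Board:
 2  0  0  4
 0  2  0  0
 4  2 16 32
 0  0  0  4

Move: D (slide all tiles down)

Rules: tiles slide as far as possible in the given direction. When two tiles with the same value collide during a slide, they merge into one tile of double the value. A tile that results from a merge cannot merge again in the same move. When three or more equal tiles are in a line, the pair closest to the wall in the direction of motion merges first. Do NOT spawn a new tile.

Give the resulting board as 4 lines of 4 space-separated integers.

Answer:  0  0  0  0
 0  0  0  4
 2  0  0 32
 4  4 16  4

Derivation:
Slide down:
col 0: [2, 0, 4, 0] -> [0, 0, 2, 4]
col 1: [0, 2, 2, 0] -> [0, 0, 0, 4]
col 2: [0, 0, 16, 0] -> [0, 0, 0, 16]
col 3: [4, 0, 32, 4] -> [0, 4, 32, 4]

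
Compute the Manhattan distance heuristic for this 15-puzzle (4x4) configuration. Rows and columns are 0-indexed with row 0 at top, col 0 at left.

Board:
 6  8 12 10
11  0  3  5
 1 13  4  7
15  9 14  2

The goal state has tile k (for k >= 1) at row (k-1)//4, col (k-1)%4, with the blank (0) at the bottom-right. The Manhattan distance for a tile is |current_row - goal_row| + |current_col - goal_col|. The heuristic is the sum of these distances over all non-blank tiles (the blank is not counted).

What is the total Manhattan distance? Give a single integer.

Tile 6: (0,0)->(1,1) = 2
Tile 8: (0,1)->(1,3) = 3
Tile 12: (0,2)->(2,3) = 3
Tile 10: (0,3)->(2,1) = 4
Tile 11: (1,0)->(2,2) = 3
Tile 3: (1,2)->(0,2) = 1
Tile 5: (1,3)->(1,0) = 3
Tile 1: (2,0)->(0,0) = 2
Tile 13: (2,1)->(3,0) = 2
Tile 4: (2,2)->(0,3) = 3
Tile 7: (2,3)->(1,2) = 2
Tile 15: (3,0)->(3,2) = 2
Tile 9: (3,1)->(2,0) = 2
Tile 14: (3,2)->(3,1) = 1
Tile 2: (3,3)->(0,1) = 5
Sum: 2 + 3 + 3 + 4 + 3 + 1 + 3 + 2 + 2 + 3 + 2 + 2 + 2 + 1 + 5 = 38

Answer: 38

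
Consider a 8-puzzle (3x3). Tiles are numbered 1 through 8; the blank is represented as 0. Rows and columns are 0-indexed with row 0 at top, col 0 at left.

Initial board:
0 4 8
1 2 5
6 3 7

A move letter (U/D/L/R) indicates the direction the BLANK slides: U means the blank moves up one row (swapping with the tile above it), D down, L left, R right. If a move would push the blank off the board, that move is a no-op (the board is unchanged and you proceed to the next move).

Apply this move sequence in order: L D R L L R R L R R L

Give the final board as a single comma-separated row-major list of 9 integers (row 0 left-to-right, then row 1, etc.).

Answer: 1, 4, 8, 2, 0, 5, 6, 3, 7

Derivation:
After move 1 (L):
0 4 8
1 2 5
6 3 7

After move 2 (D):
1 4 8
0 2 5
6 3 7

After move 3 (R):
1 4 8
2 0 5
6 3 7

After move 4 (L):
1 4 8
0 2 5
6 3 7

After move 5 (L):
1 4 8
0 2 5
6 3 7

After move 6 (R):
1 4 8
2 0 5
6 3 7

After move 7 (R):
1 4 8
2 5 0
6 3 7

After move 8 (L):
1 4 8
2 0 5
6 3 7

After move 9 (R):
1 4 8
2 5 0
6 3 7

After move 10 (R):
1 4 8
2 5 0
6 3 7

After move 11 (L):
1 4 8
2 0 5
6 3 7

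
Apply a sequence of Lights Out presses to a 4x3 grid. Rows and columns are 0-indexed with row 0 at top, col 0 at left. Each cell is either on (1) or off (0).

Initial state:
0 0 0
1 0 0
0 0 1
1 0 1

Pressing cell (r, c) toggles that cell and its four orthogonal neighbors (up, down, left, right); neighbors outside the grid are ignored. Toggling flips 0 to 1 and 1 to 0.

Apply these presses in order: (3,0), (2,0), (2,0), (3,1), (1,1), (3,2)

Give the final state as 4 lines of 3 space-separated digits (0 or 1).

After press 1 at (3,0):
0 0 0
1 0 0
1 0 1
0 1 1

After press 2 at (2,0):
0 0 0
0 0 0
0 1 1
1 1 1

After press 3 at (2,0):
0 0 0
1 0 0
1 0 1
0 1 1

After press 4 at (3,1):
0 0 0
1 0 0
1 1 1
1 0 0

After press 5 at (1,1):
0 1 0
0 1 1
1 0 1
1 0 0

After press 6 at (3,2):
0 1 0
0 1 1
1 0 0
1 1 1

Answer: 0 1 0
0 1 1
1 0 0
1 1 1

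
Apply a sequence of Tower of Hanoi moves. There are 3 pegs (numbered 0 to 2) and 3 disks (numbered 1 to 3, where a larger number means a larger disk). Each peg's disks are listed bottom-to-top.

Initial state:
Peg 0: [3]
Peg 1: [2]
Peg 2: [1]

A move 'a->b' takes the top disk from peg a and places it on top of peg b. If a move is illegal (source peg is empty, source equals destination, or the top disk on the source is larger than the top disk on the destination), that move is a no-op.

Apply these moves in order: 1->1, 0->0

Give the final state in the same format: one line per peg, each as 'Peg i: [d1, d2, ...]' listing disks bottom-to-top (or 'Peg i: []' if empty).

Answer: Peg 0: [3]
Peg 1: [2]
Peg 2: [1]

Derivation:
After move 1 (1->1):
Peg 0: [3]
Peg 1: [2]
Peg 2: [1]

After move 2 (0->0):
Peg 0: [3]
Peg 1: [2]
Peg 2: [1]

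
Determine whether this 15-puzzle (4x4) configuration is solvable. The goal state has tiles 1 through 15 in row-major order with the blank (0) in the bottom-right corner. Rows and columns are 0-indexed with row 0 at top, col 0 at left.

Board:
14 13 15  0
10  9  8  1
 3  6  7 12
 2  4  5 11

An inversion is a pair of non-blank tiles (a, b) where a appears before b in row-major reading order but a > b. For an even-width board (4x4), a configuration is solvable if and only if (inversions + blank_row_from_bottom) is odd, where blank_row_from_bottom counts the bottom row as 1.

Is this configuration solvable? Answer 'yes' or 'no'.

Answer: no

Derivation:
Inversions: 72
Blank is in row 0 (0-indexed from top), which is row 4 counting from the bottom (bottom = 1).
72 + 4 = 76, which is even, so the puzzle is not solvable.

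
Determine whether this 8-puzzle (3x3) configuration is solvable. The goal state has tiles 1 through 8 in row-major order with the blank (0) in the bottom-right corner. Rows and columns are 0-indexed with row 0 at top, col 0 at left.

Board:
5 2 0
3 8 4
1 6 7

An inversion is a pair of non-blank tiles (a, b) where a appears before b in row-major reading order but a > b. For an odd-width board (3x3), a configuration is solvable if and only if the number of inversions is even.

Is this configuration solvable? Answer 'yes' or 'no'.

Answer: no

Derivation:
Inversions (pairs i<j in row-major order where tile[i] > tile[j] > 0): 11
11 is odd, so the puzzle is not solvable.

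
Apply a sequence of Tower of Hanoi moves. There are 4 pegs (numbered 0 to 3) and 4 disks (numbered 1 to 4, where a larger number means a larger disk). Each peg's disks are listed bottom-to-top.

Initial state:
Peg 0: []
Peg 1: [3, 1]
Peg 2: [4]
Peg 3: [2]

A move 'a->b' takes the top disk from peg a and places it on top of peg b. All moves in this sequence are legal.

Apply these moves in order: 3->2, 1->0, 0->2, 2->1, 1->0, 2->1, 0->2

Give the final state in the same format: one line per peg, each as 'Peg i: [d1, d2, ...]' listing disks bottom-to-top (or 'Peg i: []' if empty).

Answer: Peg 0: []
Peg 1: [3, 2]
Peg 2: [4, 1]
Peg 3: []

Derivation:
After move 1 (3->2):
Peg 0: []
Peg 1: [3, 1]
Peg 2: [4, 2]
Peg 3: []

After move 2 (1->0):
Peg 0: [1]
Peg 1: [3]
Peg 2: [4, 2]
Peg 3: []

After move 3 (0->2):
Peg 0: []
Peg 1: [3]
Peg 2: [4, 2, 1]
Peg 3: []

After move 4 (2->1):
Peg 0: []
Peg 1: [3, 1]
Peg 2: [4, 2]
Peg 3: []

After move 5 (1->0):
Peg 0: [1]
Peg 1: [3]
Peg 2: [4, 2]
Peg 3: []

After move 6 (2->1):
Peg 0: [1]
Peg 1: [3, 2]
Peg 2: [4]
Peg 3: []

After move 7 (0->2):
Peg 0: []
Peg 1: [3, 2]
Peg 2: [4, 1]
Peg 3: []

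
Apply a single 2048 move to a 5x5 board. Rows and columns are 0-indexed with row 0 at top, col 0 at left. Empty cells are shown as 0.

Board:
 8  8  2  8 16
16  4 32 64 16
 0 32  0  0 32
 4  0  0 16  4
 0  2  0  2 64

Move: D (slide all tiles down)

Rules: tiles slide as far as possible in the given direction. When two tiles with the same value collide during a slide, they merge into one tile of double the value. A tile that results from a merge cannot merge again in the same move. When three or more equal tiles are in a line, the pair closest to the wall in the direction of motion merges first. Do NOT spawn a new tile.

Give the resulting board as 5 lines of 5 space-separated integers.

Slide down:
col 0: [8, 16, 0, 4, 0] -> [0, 0, 8, 16, 4]
col 1: [8, 4, 32, 0, 2] -> [0, 8, 4, 32, 2]
col 2: [2, 32, 0, 0, 0] -> [0, 0, 0, 2, 32]
col 3: [8, 64, 0, 16, 2] -> [0, 8, 64, 16, 2]
col 4: [16, 16, 32, 4, 64] -> [0, 32, 32, 4, 64]

Answer:  0  0  0  0  0
 0  8  0  8 32
 8  4  0 64 32
16 32  2 16  4
 4  2 32  2 64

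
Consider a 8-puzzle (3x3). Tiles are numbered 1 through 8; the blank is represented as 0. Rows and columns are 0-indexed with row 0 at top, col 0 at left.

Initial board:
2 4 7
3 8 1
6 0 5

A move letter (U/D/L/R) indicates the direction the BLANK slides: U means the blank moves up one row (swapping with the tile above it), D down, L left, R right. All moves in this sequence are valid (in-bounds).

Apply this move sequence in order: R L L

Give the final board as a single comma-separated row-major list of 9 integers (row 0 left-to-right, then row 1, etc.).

After move 1 (R):
2 4 7
3 8 1
6 5 0

After move 2 (L):
2 4 7
3 8 1
6 0 5

After move 3 (L):
2 4 7
3 8 1
0 6 5

Answer: 2, 4, 7, 3, 8, 1, 0, 6, 5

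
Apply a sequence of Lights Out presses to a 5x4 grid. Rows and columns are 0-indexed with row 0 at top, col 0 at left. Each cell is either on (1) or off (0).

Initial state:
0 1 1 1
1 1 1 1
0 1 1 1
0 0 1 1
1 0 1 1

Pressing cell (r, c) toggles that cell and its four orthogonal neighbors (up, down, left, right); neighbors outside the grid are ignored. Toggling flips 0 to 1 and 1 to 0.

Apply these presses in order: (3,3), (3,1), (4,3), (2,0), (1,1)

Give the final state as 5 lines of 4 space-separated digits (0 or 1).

After press 1 at (3,3):
0 1 1 1
1 1 1 1
0 1 1 0
0 0 0 0
1 0 1 0

After press 2 at (3,1):
0 1 1 1
1 1 1 1
0 0 1 0
1 1 1 0
1 1 1 0

After press 3 at (4,3):
0 1 1 1
1 1 1 1
0 0 1 0
1 1 1 1
1 1 0 1

After press 4 at (2,0):
0 1 1 1
0 1 1 1
1 1 1 0
0 1 1 1
1 1 0 1

After press 5 at (1,1):
0 0 1 1
1 0 0 1
1 0 1 0
0 1 1 1
1 1 0 1

Answer: 0 0 1 1
1 0 0 1
1 0 1 0
0 1 1 1
1 1 0 1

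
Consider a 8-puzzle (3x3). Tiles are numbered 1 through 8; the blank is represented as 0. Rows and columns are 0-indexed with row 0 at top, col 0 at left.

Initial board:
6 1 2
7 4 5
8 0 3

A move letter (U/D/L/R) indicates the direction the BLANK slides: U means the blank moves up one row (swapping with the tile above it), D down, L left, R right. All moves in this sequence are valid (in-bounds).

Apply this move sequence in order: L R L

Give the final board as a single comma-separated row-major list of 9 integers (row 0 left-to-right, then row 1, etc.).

After move 1 (L):
6 1 2
7 4 5
0 8 3

After move 2 (R):
6 1 2
7 4 5
8 0 3

After move 3 (L):
6 1 2
7 4 5
0 8 3

Answer: 6, 1, 2, 7, 4, 5, 0, 8, 3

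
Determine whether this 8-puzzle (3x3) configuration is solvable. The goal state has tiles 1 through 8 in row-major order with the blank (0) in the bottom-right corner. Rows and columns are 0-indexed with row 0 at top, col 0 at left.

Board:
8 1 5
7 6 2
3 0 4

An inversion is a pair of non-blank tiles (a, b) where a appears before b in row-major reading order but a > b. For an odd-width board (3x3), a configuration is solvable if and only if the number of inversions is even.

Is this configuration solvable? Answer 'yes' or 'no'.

Answer: no

Derivation:
Inversions (pairs i<j in row-major order where tile[i] > tile[j] > 0): 17
17 is odd, so the puzzle is not solvable.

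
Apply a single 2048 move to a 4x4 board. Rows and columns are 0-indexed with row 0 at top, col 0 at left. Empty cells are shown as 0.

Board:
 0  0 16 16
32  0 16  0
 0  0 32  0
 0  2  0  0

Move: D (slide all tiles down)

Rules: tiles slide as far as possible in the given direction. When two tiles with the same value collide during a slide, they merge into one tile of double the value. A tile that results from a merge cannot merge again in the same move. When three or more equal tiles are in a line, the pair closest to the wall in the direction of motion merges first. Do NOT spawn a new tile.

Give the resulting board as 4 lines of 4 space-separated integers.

Answer:  0  0  0  0
 0  0  0  0
 0  0 32  0
32  2 32 16

Derivation:
Slide down:
col 0: [0, 32, 0, 0] -> [0, 0, 0, 32]
col 1: [0, 0, 0, 2] -> [0, 0, 0, 2]
col 2: [16, 16, 32, 0] -> [0, 0, 32, 32]
col 3: [16, 0, 0, 0] -> [0, 0, 0, 16]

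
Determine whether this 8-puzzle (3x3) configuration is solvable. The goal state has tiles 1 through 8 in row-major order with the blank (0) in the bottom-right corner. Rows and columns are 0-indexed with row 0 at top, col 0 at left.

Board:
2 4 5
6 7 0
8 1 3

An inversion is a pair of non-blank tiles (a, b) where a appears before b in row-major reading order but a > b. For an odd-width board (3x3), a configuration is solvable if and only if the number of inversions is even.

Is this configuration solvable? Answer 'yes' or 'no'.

Answer: no

Derivation:
Inversions (pairs i<j in row-major order where tile[i] > tile[j] > 0): 11
11 is odd, so the puzzle is not solvable.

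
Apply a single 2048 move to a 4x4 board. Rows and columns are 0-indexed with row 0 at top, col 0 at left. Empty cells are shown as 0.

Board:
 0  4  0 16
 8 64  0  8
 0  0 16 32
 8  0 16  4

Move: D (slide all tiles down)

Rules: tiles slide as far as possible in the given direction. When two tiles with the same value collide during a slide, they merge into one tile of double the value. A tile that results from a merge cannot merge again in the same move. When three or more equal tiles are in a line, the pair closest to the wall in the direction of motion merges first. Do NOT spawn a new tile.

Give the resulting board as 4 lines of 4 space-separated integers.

Answer:  0  0  0 16
 0  0  0  8
 0  4  0 32
16 64 32  4

Derivation:
Slide down:
col 0: [0, 8, 0, 8] -> [0, 0, 0, 16]
col 1: [4, 64, 0, 0] -> [0, 0, 4, 64]
col 2: [0, 0, 16, 16] -> [0, 0, 0, 32]
col 3: [16, 8, 32, 4] -> [16, 8, 32, 4]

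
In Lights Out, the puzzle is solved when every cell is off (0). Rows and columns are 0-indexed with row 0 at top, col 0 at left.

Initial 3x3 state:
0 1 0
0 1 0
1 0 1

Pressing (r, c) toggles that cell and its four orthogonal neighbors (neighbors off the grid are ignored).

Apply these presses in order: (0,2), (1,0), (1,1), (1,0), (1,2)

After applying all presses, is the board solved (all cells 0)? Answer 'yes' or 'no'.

Answer: no

Derivation:
After press 1 at (0,2):
0 0 1
0 1 1
1 0 1

After press 2 at (1,0):
1 0 1
1 0 1
0 0 1

After press 3 at (1,1):
1 1 1
0 1 0
0 1 1

After press 4 at (1,0):
0 1 1
1 0 0
1 1 1

After press 5 at (1,2):
0 1 0
1 1 1
1 1 0

Lights still on: 6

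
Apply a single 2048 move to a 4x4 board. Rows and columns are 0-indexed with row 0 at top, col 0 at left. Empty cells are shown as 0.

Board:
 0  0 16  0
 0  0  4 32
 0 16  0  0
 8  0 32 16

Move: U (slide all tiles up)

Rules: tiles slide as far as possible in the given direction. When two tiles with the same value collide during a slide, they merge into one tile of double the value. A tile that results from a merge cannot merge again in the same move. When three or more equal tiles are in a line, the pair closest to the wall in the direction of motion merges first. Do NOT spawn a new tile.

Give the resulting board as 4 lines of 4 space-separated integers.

Answer:  8 16 16 32
 0  0  4 16
 0  0 32  0
 0  0  0  0

Derivation:
Slide up:
col 0: [0, 0, 0, 8] -> [8, 0, 0, 0]
col 1: [0, 0, 16, 0] -> [16, 0, 0, 0]
col 2: [16, 4, 0, 32] -> [16, 4, 32, 0]
col 3: [0, 32, 0, 16] -> [32, 16, 0, 0]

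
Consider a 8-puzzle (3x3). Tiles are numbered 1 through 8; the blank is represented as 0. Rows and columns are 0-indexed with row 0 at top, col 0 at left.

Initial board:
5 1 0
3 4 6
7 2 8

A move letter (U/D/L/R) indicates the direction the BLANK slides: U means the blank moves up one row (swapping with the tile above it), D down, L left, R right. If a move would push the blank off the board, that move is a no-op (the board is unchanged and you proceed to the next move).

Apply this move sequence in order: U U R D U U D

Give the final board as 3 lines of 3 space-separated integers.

Answer: 5 1 6
3 4 0
7 2 8

Derivation:
After move 1 (U):
5 1 0
3 4 6
7 2 8

After move 2 (U):
5 1 0
3 4 6
7 2 8

After move 3 (R):
5 1 0
3 4 6
7 2 8

After move 4 (D):
5 1 6
3 4 0
7 2 8

After move 5 (U):
5 1 0
3 4 6
7 2 8

After move 6 (U):
5 1 0
3 4 6
7 2 8

After move 7 (D):
5 1 6
3 4 0
7 2 8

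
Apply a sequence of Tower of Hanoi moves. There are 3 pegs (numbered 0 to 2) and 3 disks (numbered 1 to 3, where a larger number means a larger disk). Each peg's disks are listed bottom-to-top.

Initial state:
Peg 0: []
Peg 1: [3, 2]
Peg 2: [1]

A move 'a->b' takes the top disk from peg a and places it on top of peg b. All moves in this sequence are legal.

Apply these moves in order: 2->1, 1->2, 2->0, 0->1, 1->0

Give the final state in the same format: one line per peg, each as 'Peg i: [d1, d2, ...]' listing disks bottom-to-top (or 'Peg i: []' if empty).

Answer: Peg 0: [1]
Peg 1: [3, 2]
Peg 2: []

Derivation:
After move 1 (2->1):
Peg 0: []
Peg 1: [3, 2, 1]
Peg 2: []

After move 2 (1->2):
Peg 0: []
Peg 1: [3, 2]
Peg 2: [1]

After move 3 (2->0):
Peg 0: [1]
Peg 1: [3, 2]
Peg 2: []

After move 4 (0->1):
Peg 0: []
Peg 1: [3, 2, 1]
Peg 2: []

After move 5 (1->0):
Peg 0: [1]
Peg 1: [3, 2]
Peg 2: []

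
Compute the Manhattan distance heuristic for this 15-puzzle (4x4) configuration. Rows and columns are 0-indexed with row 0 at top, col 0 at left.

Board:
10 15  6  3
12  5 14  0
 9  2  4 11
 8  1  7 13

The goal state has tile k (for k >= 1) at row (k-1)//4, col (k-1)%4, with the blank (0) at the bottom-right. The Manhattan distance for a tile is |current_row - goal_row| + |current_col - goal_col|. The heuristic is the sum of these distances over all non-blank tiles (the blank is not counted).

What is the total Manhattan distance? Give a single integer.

Answer: 38

Derivation:
Tile 10: at (0,0), goal (2,1), distance |0-2|+|0-1| = 3
Tile 15: at (0,1), goal (3,2), distance |0-3|+|1-2| = 4
Tile 6: at (0,2), goal (1,1), distance |0-1|+|2-1| = 2
Tile 3: at (0,3), goal (0,2), distance |0-0|+|3-2| = 1
Tile 12: at (1,0), goal (2,3), distance |1-2|+|0-3| = 4
Tile 5: at (1,1), goal (1,0), distance |1-1|+|1-0| = 1
Tile 14: at (1,2), goal (3,1), distance |1-3|+|2-1| = 3
Tile 9: at (2,0), goal (2,0), distance |2-2|+|0-0| = 0
Tile 2: at (2,1), goal (0,1), distance |2-0|+|1-1| = 2
Tile 4: at (2,2), goal (0,3), distance |2-0|+|2-3| = 3
Tile 11: at (2,3), goal (2,2), distance |2-2|+|3-2| = 1
Tile 8: at (3,0), goal (1,3), distance |3-1|+|0-3| = 5
Tile 1: at (3,1), goal (0,0), distance |3-0|+|1-0| = 4
Tile 7: at (3,2), goal (1,2), distance |3-1|+|2-2| = 2
Tile 13: at (3,3), goal (3,0), distance |3-3|+|3-0| = 3
Sum: 3 + 4 + 2 + 1 + 4 + 1 + 3 + 0 + 2 + 3 + 1 + 5 + 4 + 2 + 3 = 38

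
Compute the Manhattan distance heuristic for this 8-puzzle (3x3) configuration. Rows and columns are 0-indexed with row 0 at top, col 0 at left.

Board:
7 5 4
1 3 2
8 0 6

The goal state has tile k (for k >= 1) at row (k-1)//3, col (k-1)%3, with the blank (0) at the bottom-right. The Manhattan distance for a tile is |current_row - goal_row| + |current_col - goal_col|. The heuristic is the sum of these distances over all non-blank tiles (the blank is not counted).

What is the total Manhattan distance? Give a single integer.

Answer: 13

Derivation:
Tile 7: (0,0)->(2,0) = 2
Tile 5: (0,1)->(1,1) = 1
Tile 4: (0,2)->(1,0) = 3
Tile 1: (1,0)->(0,0) = 1
Tile 3: (1,1)->(0,2) = 2
Tile 2: (1,2)->(0,1) = 2
Tile 8: (2,0)->(2,1) = 1
Tile 6: (2,2)->(1,2) = 1
Sum: 2 + 1 + 3 + 1 + 2 + 2 + 1 + 1 = 13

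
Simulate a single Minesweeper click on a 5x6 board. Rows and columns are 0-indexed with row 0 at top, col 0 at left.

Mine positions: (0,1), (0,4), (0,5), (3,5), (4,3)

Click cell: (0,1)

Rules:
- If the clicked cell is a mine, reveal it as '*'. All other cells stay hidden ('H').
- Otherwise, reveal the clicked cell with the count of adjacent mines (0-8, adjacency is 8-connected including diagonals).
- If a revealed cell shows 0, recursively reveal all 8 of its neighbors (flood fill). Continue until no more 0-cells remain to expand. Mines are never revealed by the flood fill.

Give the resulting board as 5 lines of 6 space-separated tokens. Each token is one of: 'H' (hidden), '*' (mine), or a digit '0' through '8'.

H * H H H H
H H H H H H
H H H H H H
H H H H H H
H H H H H H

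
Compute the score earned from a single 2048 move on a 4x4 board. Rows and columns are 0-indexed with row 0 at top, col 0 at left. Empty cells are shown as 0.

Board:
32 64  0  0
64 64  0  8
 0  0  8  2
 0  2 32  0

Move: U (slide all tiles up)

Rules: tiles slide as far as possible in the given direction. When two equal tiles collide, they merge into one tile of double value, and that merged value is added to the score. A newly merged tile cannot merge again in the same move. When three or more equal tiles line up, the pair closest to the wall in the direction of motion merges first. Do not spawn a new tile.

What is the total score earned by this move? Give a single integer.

Slide up:
col 0: [32, 64, 0, 0] -> [32, 64, 0, 0]  score +0 (running 0)
col 1: [64, 64, 0, 2] -> [128, 2, 0, 0]  score +128 (running 128)
col 2: [0, 0, 8, 32] -> [8, 32, 0, 0]  score +0 (running 128)
col 3: [0, 8, 2, 0] -> [8, 2, 0, 0]  score +0 (running 128)
Board after move:
 32 128   8   8
 64   2  32   2
  0   0   0   0
  0   0   0   0

Answer: 128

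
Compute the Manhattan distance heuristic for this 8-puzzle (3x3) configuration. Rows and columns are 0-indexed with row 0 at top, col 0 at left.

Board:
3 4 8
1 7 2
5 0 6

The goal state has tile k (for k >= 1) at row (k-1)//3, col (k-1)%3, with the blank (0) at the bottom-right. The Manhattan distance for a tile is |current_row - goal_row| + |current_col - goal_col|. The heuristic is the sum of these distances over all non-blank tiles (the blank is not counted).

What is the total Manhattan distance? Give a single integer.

Tile 3: at (0,0), goal (0,2), distance |0-0|+|0-2| = 2
Tile 4: at (0,1), goal (1,0), distance |0-1|+|1-0| = 2
Tile 8: at (0,2), goal (2,1), distance |0-2|+|2-1| = 3
Tile 1: at (1,0), goal (0,0), distance |1-0|+|0-0| = 1
Tile 7: at (1,1), goal (2,0), distance |1-2|+|1-0| = 2
Tile 2: at (1,2), goal (0,1), distance |1-0|+|2-1| = 2
Tile 5: at (2,0), goal (1,1), distance |2-1|+|0-1| = 2
Tile 6: at (2,2), goal (1,2), distance |2-1|+|2-2| = 1
Sum: 2 + 2 + 3 + 1 + 2 + 2 + 2 + 1 = 15

Answer: 15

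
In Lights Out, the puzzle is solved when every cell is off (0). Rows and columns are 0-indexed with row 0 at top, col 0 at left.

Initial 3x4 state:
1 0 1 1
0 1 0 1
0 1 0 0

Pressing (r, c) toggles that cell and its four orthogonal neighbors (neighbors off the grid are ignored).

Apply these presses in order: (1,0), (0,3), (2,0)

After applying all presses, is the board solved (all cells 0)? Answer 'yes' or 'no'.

Answer: yes

Derivation:
After press 1 at (1,0):
0 0 1 1
1 0 0 1
1 1 0 0

After press 2 at (0,3):
0 0 0 0
1 0 0 0
1 1 0 0

After press 3 at (2,0):
0 0 0 0
0 0 0 0
0 0 0 0

Lights still on: 0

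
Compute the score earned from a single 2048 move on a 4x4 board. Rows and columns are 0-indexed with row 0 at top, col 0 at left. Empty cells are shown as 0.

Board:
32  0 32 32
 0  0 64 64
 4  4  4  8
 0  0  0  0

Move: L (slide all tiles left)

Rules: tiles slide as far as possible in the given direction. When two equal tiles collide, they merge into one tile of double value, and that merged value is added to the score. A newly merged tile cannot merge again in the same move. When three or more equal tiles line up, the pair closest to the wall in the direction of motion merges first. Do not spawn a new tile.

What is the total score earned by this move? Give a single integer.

Answer: 200

Derivation:
Slide left:
row 0: [32, 0, 32, 32] -> [64, 32, 0, 0]  score +64 (running 64)
row 1: [0, 0, 64, 64] -> [128, 0, 0, 0]  score +128 (running 192)
row 2: [4, 4, 4, 8] -> [8, 4, 8, 0]  score +8 (running 200)
row 3: [0, 0, 0, 0] -> [0, 0, 0, 0]  score +0 (running 200)
Board after move:
 64  32   0   0
128   0   0   0
  8   4   8   0
  0   0   0   0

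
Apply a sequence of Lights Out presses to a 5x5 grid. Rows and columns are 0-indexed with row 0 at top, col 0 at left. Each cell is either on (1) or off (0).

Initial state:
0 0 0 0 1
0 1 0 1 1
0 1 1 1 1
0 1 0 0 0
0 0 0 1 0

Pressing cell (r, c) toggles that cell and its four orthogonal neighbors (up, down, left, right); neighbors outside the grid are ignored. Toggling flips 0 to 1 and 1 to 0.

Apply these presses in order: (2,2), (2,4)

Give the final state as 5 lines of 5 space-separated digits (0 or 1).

After press 1 at (2,2):
0 0 0 0 1
0 1 1 1 1
0 0 0 0 1
0 1 1 0 0
0 0 0 1 0

After press 2 at (2,4):
0 0 0 0 1
0 1 1 1 0
0 0 0 1 0
0 1 1 0 1
0 0 0 1 0

Answer: 0 0 0 0 1
0 1 1 1 0
0 0 0 1 0
0 1 1 0 1
0 0 0 1 0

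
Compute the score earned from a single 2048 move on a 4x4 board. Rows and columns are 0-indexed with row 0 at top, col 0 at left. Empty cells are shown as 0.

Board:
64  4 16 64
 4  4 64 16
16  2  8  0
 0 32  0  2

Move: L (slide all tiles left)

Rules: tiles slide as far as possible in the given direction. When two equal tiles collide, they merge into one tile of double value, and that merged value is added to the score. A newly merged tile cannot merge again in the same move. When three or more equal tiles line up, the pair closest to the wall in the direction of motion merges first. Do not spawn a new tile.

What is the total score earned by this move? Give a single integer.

Slide left:
row 0: [64, 4, 16, 64] -> [64, 4, 16, 64]  score +0 (running 0)
row 1: [4, 4, 64, 16] -> [8, 64, 16, 0]  score +8 (running 8)
row 2: [16, 2, 8, 0] -> [16, 2, 8, 0]  score +0 (running 8)
row 3: [0, 32, 0, 2] -> [32, 2, 0, 0]  score +0 (running 8)
Board after move:
64  4 16 64
 8 64 16  0
16  2  8  0
32  2  0  0

Answer: 8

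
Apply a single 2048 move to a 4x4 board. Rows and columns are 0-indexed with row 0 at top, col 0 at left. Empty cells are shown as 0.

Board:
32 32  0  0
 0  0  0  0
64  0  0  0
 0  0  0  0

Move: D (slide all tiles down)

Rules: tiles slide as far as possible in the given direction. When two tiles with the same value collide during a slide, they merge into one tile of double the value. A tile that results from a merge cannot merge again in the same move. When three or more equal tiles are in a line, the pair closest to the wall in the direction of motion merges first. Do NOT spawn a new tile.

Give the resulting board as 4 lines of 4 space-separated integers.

Slide down:
col 0: [32, 0, 64, 0] -> [0, 0, 32, 64]
col 1: [32, 0, 0, 0] -> [0, 0, 0, 32]
col 2: [0, 0, 0, 0] -> [0, 0, 0, 0]
col 3: [0, 0, 0, 0] -> [0, 0, 0, 0]

Answer:  0  0  0  0
 0  0  0  0
32  0  0  0
64 32  0  0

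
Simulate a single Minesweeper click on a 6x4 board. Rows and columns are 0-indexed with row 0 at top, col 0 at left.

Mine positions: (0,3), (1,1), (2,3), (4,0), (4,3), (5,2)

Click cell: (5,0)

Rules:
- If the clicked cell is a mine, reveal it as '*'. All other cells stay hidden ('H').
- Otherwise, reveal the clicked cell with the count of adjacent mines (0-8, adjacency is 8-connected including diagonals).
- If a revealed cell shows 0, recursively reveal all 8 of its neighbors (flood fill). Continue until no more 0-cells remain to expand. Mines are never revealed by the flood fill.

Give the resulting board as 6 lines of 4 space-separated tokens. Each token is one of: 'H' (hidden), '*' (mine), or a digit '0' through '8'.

H H H H
H H H H
H H H H
H H H H
H H H H
1 H H H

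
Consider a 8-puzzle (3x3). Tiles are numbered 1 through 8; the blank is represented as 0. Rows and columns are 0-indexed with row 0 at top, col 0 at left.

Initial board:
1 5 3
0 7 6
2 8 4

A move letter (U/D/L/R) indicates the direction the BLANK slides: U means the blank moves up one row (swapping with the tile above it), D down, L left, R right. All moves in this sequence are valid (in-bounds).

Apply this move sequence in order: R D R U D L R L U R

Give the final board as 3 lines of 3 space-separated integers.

Answer: 1 5 3
7 6 0
2 8 4

Derivation:
After move 1 (R):
1 5 3
7 0 6
2 8 4

After move 2 (D):
1 5 3
7 8 6
2 0 4

After move 3 (R):
1 5 3
7 8 6
2 4 0

After move 4 (U):
1 5 3
7 8 0
2 4 6

After move 5 (D):
1 5 3
7 8 6
2 4 0

After move 6 (L):
1 5 3
7 8 6
2 0 4

After move 7 (R):
1 5 3
7 8 6
2 4 0

After move 8 (L):
1 5 3
7 8 6
2 0 4

After move 9 (U):
1 5 3
7 0 6
2 8 4

After move 10 (R):
1 5 3
7 6 0
2 8 4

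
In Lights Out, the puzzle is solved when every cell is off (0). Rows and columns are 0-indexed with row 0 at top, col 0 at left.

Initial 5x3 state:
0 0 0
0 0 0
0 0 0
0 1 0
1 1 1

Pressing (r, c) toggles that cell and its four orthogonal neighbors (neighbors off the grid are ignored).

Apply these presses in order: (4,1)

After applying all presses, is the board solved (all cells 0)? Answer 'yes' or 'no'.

After press 1 at (4,1):
0 0 0
0 0 0
0 0 0
0 0 0
0 0 0

Lights still on: 0

Answer: yes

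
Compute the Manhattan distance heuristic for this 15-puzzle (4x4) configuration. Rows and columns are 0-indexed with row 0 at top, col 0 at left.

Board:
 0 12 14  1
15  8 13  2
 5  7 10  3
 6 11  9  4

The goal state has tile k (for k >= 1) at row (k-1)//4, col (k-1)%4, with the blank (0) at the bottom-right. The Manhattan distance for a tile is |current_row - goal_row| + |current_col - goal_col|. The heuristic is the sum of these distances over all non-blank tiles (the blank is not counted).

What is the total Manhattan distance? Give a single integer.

Tile 12: at (0,1), goal (2,3), distance |0-2|+|1-3| = 4
Tile 14: at (0,2), goal (3,1), distance |0-3|+|2-1| = 4
Tile 1: at (0,3), goal (0,0), distance |0-0|+|3-0| = 3
Tile 15: at (1,0), goal (3,2), distance |1-3|+|0-2| = 4
Tile 8: at (1,1), goal (1,3), distance |1-1|+|1-3| = 2
Tile 13: at (1,2), goal (3,0), distance |1-3|+|2-0| = 4
Tile 2: at (1,3), goal (0,1), distance |1-0|+|3-1| = 3
Tile 5: at (2,0), goal (1,0), distance |2-1|+|0-0| = 1
Tile 7: at (2,1), goal (1,2), distance |2-1|+|1-2| = 2
Tile 10: at (2,2), goal (2,1), distance |2-2|+|2-1| = 1
Tile 3: at (2,3), goal (0,2), distance |2-0|+|3-2| = 3
Tile 6: at (3,0), goal (1,1), distance |3-1|+|0-1| = 3
Tile 11: at (3,1), goal (2,2), distance |3-2|+|1-2| = 2
Tile 9: at (3,2), goal (2,0), distance |3-2|+|2-0| = 3
Tile 4: at (3,3), goal (0,3), distance |3-0|+|3-3| = 3
Sum: 4 + 4 + 3 + 4 + 2 + 4 + 3 + 1 + 2 + 1 + 3 + 3 + 2 + 3 + 3 = 42

Answer: 42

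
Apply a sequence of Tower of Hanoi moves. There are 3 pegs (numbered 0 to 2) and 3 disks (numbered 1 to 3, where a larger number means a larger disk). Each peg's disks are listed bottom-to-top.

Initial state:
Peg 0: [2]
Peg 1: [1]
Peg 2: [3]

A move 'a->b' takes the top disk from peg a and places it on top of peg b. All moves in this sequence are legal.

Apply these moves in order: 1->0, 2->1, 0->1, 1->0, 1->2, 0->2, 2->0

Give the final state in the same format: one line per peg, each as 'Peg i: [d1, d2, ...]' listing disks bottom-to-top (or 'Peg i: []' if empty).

Answer: Peg 0: [2, 1]
Peg 1: []
Peg 2: [3]

Derivation:
After move 1 (1->0):
Peg 0: [2, 1]
Peg 1: []
Peg 2: [3]

After move 2 (2->1):
Peg 0: [2, 1]
Peg 1: [3]
Peg 2: []

After move 3 (0->1):
Peg 0: [2]
Peg 1: [3, 1]
Peg 2: []

After move 4 (1->0):
Peg 0: [2, 1]
Peg 1: [3]
Peg 2: []

After move 5 (1->2):
Peg 0: [2, 1]
Peg 1: []
Peg 2: [3]

After move 6 (0->2):
Peg 0: [2]
Peg 1: []
Peg 2: [3, 1]

After move 7 (2->0):
Peg 0: [2, 1]
Peg 1: []
Peg 2: [3]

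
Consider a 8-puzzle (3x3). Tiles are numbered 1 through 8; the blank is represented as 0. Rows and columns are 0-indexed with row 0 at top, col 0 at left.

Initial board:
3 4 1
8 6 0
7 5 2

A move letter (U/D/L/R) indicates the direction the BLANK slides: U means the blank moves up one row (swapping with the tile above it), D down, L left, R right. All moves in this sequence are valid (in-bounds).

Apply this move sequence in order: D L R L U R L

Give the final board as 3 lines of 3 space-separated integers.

After move 1 (D):
3 4 1
8 6 2
7 5 0

After move 2 (L):
3 4 1
8 6 2
7 0 5

After move 3 (R):
3 4 1
8 6 2
7 5 0

After move 4 (L):
3 4 1
8 6 2
7 0 5

After move 5 (U):
3 4 1
8 0 2
7 6 5

After move 6 (R):
3 4 1
8 2 0
7 6 5

After move 7 (L):
3 4 1
8 0 2
7 6 5

Answer: 3 4 1
8 0 2
7 6 5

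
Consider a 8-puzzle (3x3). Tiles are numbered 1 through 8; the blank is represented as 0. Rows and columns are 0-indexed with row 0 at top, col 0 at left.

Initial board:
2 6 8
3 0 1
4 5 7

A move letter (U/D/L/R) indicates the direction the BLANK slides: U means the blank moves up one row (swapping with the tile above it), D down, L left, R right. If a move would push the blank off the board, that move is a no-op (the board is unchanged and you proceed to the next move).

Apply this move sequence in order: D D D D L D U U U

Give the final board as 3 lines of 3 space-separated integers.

Answer: 0 6 8
2 5 1
3 4 7

Derivation:
After move 1 (D):
2 6 8
3 5 1
4 0 7

After move 2 (D):
2 6 8
3 5 1
4 0 7

After move 3 (D):
2 6 8
3 5 1
4 0 7

After move 4 (D):
2 6 8
3 5 1
4 0 7

After move 5 (L):
2 6 8
3 5 1
0 4 7

After move 6 (D):
2 6 8
3 5 1
0 4 7

After move 7 (U):
2 6 8
0 5 1
3 4 7

After move 8 (U):
0 6 8
2 5 1
3 4 7

After move 9 (U):
0 6 8
2 5 1
3 4 7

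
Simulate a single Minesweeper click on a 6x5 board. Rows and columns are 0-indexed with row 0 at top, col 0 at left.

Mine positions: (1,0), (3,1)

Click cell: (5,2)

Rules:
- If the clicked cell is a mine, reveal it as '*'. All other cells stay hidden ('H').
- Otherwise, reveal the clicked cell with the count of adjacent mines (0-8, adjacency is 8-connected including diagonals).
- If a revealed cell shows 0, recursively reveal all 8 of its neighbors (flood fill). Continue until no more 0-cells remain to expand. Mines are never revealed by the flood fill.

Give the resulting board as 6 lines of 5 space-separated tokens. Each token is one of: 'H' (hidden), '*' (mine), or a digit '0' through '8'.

H 1 0 0 0
H 1 0 0 0
H 2 1 0 0
H H 1 0 0
1 1 1 0 0
0 0 0 0 0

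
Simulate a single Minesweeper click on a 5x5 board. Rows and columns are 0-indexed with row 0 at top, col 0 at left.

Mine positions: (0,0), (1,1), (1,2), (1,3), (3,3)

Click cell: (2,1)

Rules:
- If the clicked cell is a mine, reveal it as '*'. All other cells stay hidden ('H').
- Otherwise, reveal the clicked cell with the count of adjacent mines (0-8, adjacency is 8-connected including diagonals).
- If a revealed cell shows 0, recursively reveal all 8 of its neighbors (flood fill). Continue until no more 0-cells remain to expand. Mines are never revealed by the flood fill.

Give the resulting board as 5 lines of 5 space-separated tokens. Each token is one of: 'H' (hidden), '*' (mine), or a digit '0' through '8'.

H H H H H
H H H H H
H 2 H H H
H H H H H
H H H H H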